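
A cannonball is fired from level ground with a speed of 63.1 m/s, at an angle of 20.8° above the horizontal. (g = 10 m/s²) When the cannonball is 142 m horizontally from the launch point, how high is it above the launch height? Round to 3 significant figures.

25.0 m

v_x = 63.1 cos 20.8° = 58.99 m/s, v_y0 = 63.1 sin 20.8° = 22.41 m/s.
Time to reach x = 142 m: t = x / v_x = 142 / 58.99 = 2.407 s.
y = v_y0 t − ½ g t² = 22.41×2.407 − 5.000×2.407² = 25.0 m.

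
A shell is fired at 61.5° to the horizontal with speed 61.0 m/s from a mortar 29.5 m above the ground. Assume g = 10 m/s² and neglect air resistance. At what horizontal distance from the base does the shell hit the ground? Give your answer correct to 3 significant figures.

Components: v_x = 61.0 cos 61.5° = 29.11 m/s, v_y = 61.0 sin 61.5° = 53.61 m/s.
Vertical: 0 = 29.5 + 53.61 t − ½(10) t² ⇒ 5.000 t² − 53.61 t − 29.5 = 0.
t = [53.61 + √(2874 + 590.0)] / 10.00 = 11.25 s.
Horizontal: R = v_x · t = 29.11 × 11.25 = 327 m.

327 m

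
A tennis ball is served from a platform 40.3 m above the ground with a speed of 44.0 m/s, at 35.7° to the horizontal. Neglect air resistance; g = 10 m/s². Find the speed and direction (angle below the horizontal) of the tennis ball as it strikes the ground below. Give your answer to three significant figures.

52.4 m/s at 47.0° below the horizontal

v_x = 44.0 cos 35.7° = 35.73 m/s (constant).
|v_y| at impact = √((25.68)² + 2×10×40.3) = 38.28 m/s.
Speed = √(35.73² + 38.28²) = 52.4 m/s; angle = arctan(38.28/35.73) = 47.0° below horizontal.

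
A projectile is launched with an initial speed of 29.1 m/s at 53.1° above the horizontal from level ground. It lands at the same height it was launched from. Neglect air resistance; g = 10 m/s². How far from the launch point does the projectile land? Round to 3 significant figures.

81.3 m

For level ground, R = v₀² sin(2θ) / g.
sin(2 × 53.1°) = sin 106.2° = 0.9603.
R = (29.1)² × 0.9603 / 10 = 81.3 m.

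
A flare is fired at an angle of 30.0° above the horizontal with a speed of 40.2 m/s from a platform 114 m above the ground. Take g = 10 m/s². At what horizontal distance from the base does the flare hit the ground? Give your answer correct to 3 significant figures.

250 m

Components: v_x = 40.2 cos 30.0° = 34.81 m/s, v_y = 40.2 sin 30.0° = 20.10 m/s.
Vertical: 0 = 114 + 20.10 t − ½(10) t² ⇒ 5.000 t² − 20.10 t − 114 = 0.
t = [20.10 + √(404.0 + 2280)] / 10.00 = 7.191 s.
Horizontal: R = v_x · t = 34.81 × 7.191 = 250 m.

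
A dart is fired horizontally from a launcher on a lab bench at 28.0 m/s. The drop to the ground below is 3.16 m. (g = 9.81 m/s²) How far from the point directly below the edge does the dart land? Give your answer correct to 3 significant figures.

Initial vertical velocity is zero, so the fall time comes from h = ½ g t²: t = √(2 × 3.16 / 9.81) = 0.8026 s.
Horizontal motion is uniform at 28.0 m/s, so x = 28.0 × 0.8026 = 22.5 m.

22.5 m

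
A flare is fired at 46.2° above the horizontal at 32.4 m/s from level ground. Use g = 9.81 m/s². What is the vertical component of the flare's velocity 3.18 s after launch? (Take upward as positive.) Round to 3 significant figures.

-7.81 m/s

Initial vertical component: v_y0 = 32.4 sin 46.2° = 23.39 m/s.
v_y(t) = v_y0 − g t = 23.39 − 9.81 × 3.18 = -7.81 m/s.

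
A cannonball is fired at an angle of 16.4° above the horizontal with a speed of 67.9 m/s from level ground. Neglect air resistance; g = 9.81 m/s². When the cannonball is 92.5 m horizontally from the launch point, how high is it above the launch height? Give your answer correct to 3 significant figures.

17.3 m

v_x = 67.9 cos 16.4° = 65.14 m/s, v_y0 = 67.9 sin 16.4° = 19.17 m/s.
Time to reach x = 92.5 m: t = x / v_x = 92.5 / 65.14 = 1.420 s.
y = v_y0 t − ½ g t² = 19.17×1.420 − 4.905×1.420² = 17.3 m.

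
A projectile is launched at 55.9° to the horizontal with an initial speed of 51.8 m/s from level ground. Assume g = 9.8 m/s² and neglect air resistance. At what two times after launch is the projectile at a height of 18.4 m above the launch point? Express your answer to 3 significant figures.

0.452 s and 8.30 s

v_y0 = 51.8 sin 55.9° = 42.89 m/s.
Set y = v_y0 t − ½ g t² = 18.4: 4.900 t² − 42.89 t + 18.4 = 0.
t = [42.89 ± √(1840 − 360.6)] / 9.8 = (42.89 ± 38.46) / 9.8, giving t = 0.452 s or t = 8.30 s.
So the projectile is at 18.4 m at t = 0.452 s (rising) and t = 8.30 s (falling).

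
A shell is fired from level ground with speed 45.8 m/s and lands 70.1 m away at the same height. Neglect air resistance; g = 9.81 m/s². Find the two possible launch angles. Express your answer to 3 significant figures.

9.57° and 80.4°

Level-ground range: R = v₀² sin(2θ)/g ⇒ sin 2θ = R g / v₀² = 70.1×9.81/45.8² = 0.3278.
2θ = arcsin(0.3278) = 19.14° or 180° − 19.14° = 160.86°.
So θ = 9.57° or θ = 80.4°.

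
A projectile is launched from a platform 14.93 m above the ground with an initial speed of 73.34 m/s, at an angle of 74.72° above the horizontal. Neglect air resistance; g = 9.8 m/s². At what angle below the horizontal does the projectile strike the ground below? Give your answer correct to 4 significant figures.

v_x = 73.34 cos 74.72° = 19.328 m/s.
At impact |v_y| = √(v_y0² + 2 g h) = √(70.747² + 2×9.8×14.93) = 72.786 m/s.
Angle below horizontal = arctan(|v_y| / v_x) = arctan(72.786 / 19.328) = 75.13°.

75.13°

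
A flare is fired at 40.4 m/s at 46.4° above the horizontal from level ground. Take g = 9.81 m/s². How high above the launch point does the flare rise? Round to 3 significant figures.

Vertical component of launch velocity: v_y = 40.4 sin 46.4° = 29.26 m/s.
At the highest point the vertical velocity is zero, so v_y² = 2 g h_max.
h_max = (29.26)² / (2 × 9.81) = 856.1 / 19.62 = 43.6 m.

43.6 m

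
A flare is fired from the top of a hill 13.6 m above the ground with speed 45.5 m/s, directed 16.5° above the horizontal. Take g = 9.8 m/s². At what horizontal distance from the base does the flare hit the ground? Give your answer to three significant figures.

150 m

Components: v_x = 45.5 cos 16.5° = 43.63 m/s, v_y = 45.5 sin 16.5° = 12.92 m/s.
Vertical: 0 = 13.6 + 12.92 t − ½(9.8) t² ⇒ 4.900 t² − 12.92 t − 13.6 = 0.
t = [12.92 + √(166.9 + 266.6)] / 9.800 = 3.443 s.
Horizontal: R = v_x · t = 43.63 × 3.443 = 150 m.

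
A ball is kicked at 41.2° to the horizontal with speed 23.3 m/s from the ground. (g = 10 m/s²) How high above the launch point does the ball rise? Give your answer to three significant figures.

Vertical component of launch velocity: v_y = 23.3 sin 41.2° = 15.35 m/s.
At the highest point the vertical velocity is zero, so v_y² = 2 g h_max.
h_max = (15.35)² / (2 × 10) = 235.6 / 20.00 = 11.8 m.

11.8 m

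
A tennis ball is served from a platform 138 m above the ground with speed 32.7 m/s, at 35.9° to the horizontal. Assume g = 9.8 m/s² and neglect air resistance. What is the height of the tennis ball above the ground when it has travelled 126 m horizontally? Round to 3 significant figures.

118 m

v_x = 32.7 cos 35.9° = 26.49 m/s, v_y0 = 32.7 sin 35.9° = 19.17 m/s.
Time to reach x = 126 m: t = x / v_x = 126 / 26.49 = 4.757 s.
y = 138 + v_y0 t − ½ g t² = 138 + 19.17×4.757 − 4.900×4.757² = 118 m.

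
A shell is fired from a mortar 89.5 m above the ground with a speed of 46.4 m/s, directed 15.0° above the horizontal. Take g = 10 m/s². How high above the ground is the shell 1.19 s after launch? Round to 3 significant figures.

96.7 m

v_y0 = 46.4 sin 15.0° = 12.01 m/s.
y(t) = 89.5 + v_y0 t − ½ g t² = 89.5 + 12.01×1.19 − ½×10×1.19² = 96.7 m.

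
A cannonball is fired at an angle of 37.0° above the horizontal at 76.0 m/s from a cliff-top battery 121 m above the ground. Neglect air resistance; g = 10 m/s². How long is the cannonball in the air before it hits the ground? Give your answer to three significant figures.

11.3 s

Vertical component: v_y = 76.0 sin 37.0° = 45.74 m/s.
Taking up as positive with launch at y = 121 m, landing at y = 0: 0 = 121 + 45.74 t − ½(10) t².
Solving 5.000 t² − 45.74 t − 121 = 0 gives t = [45.74 + √(45.74² + 4·5.000·121)] / 10.00 = 11.3 s.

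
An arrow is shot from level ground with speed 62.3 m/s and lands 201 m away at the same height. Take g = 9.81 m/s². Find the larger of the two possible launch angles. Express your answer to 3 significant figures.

Level-ground range: R = v₀² sin(2θ)/g ⇒ sin 2θ = R g / v₀² = 201×9.81/62.3² = 0.5080.
2θ = arcsin(0.5080) = 30.53° or 180° − 30.53° = 149.47°.
So θ = 15.3° or θ = 74.7°.

74.7°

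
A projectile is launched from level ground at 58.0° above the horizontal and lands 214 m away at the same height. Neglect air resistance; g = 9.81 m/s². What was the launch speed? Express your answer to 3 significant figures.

On level ground, R = v₀² sin(2θ) / g, so v₀ = √(R g / sin 2θ).
sin(2 × 58.0°) = 0.8988.
v₀ = √(214 × 9.81 / 0.8988) = √2336 = 48.3 m/s.

48.3 m/s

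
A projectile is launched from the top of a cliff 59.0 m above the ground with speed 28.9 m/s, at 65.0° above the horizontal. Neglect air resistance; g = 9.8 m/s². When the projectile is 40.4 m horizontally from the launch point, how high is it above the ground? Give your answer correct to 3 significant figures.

92.0 m

v_x = 28.9 cos 65.0° = 12.21 m/s, v_y0 = 28.9 sin 65.0° = 26.19 m/s.
Time to reach x = 40.4 m: t = x / v_x = 40.4 / 12.21 = 3.309 s.
y = 59.0 + v_y0 t − ½ g t² = 59.0 + 26.19×3.309 − 4.900×3.309² = 92.0 m.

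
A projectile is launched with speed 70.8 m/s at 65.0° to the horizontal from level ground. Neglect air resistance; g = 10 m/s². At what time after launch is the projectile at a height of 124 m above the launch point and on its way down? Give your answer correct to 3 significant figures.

v_y0 = 70.8 sin 65.0° = 64.17 m/s.
Set y = v_y0 t − ½ g t² = 124: 5.000 t² − 64.17 t + 124 = 0.
t = [64.17 ± √(4118 − 2480)] / 10 = (64.17 ± 40.47) / 10, giving t = 2.37 s or t = 10.5 s.
On the way down corresponds to the larger root: t = 10.5 s.

10.5 s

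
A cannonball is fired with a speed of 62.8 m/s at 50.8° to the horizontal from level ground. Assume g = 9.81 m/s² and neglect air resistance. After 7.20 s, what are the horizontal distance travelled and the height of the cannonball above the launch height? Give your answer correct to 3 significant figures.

x = 286 m, y = 96.1 m

v_x = 62.8 cos 50.8° = 39.69 m/s; v_y0 = 62.8 sin 50.8° = 48.67 m/s.
x = v_x t = 39.69 × 7.20 = 286 m.
y = v_y0 t − ½ g t² = 48.67×7.20 − 4.905×7.20² = 96.1 m.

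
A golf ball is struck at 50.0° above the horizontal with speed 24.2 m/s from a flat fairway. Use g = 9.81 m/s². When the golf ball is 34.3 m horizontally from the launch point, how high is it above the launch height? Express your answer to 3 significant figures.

17.0 m

v_x = 24.2 cos 50.0° = 15.56 m/s, v_y0 = 24.2 sin 50.0° = 18.54 m/s.
Time to reach x = 34.3 m: t = x / v_x = 34.3 / 15.56 = 2.204 s.
y = v_y0 t − ½ g t² = 18.54×2.204 − 4.905×2.204² = 17.0 m.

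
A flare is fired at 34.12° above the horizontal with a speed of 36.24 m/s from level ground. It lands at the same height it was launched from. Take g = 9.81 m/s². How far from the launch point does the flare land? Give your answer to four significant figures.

For level ground, R = v₀² sin(2θ) / g.
sin(2 × 34.12°) = sin 68.240° = 0.9287.
R = (36.24)² × 0.9287 / 9.81 = 124.3 m.

124.3 m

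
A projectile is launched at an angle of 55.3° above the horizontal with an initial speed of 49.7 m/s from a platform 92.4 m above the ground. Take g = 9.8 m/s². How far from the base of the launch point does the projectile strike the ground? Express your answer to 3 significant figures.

Components: v_x = 49.7 cos 55.3° = 28.29 m/s, v_y = 49.7 sin 55.3° = 40.86 m/s.
Vertical: 0 = 92.4 + 40.86 t − ½(9.8) t² ⇒ 4.900 t² − 40.86 t − 92.4 = 0.
t = [40.86 + √(1670 + 1811)] / 9.800 = 10.19 s.
Horizontal: R = v_x · t = 28.29 × 10.19 = 288 m.

288 m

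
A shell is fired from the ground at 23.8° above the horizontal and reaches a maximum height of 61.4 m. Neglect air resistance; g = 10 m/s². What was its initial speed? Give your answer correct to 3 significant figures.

At maximum height v_y = 0, so (v₀ sin θ)² = 2 g H.
v₀ sin 23.8° = √(2 × 10 × 61.4) = 35.04 m/s.
v₀ = 35.04 / sin 23.8° = 35.04 / 0.4035 = 86.8 m/s.

86.8 m/s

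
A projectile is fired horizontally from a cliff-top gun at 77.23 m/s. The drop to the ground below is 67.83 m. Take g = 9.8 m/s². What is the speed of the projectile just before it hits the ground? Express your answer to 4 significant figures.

Fall time: t = √(2 × 67.83 / 9.8) = 3.7206 s.
At impact: v_x = 77.23 m/s (unchanged), v_y = g t = 9.8 × 3.7206 = 36.462 m/s.
Speed = √(v_x² + v_y²) = √(5964.5 + 1329.5) = 85.40 m/s.

85.40 m/s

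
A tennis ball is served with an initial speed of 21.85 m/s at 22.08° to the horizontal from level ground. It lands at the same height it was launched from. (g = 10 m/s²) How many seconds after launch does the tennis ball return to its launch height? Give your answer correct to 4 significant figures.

Vertical component: v_y = 21.85 sin 22.08° = 8.2134 m/s.
For a projectile landing at launch height, time of flight is t = 2 v_y / g = 2 × 8.2134 / 10 = 1.643 s.

1.643 s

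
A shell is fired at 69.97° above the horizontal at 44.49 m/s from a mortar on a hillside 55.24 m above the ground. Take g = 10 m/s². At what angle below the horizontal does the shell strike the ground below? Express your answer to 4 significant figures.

74.07°

v_x = 44.49 cos 69.97° = 15.238 m/s.
At impact |v_y| = √(v_y0² + 2 g h) = √(41.799² + 2×10×55.24) = 53.404 m/s.
Angle below horizontal = arctan(|v_y| / v_x) = arctan(53.404 / 15.238) = 74.07°.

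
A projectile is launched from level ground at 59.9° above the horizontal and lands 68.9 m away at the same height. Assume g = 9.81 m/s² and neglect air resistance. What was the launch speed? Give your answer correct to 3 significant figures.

27.9 m/s

On level ground, R = v₀² sin(2θ) / g, so v₀ = √(R g / sin 2θ).
sin(2 × 59.9°) = 0.8678.
v₀ = √(68.9 × 9.81 / 0.8678) = √778.9 = 27.9 m/s.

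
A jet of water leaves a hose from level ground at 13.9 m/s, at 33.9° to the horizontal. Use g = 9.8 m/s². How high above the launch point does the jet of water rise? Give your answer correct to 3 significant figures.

3.07 m

Vertical component of launch velocity: v_y = 13.9 sin 33.9° = 7.753 m/s.
At the highest point the vertical velocity is zero, so v_y² = 2 g h_max.
h_max = (7.753)² / (2 × 9.8) = 60.11 / 19.60 = 3.07 m.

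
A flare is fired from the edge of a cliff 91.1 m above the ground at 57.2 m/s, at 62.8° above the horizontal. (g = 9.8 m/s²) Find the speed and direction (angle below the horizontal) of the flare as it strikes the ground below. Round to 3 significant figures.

v_x = 57.2 cos 62.8° = 26.15 m/s (constant).
|v_y| at impact = √((50.87)² + 2×9.8×91.1) = 66.13 m/s.
Speed = √(26.15² + 66.13²) = 71.1 m/s; angle = arctan(66.13/26.15) = 68.4° below horizontal.

71.1 m/s at 68.4° below the horizontal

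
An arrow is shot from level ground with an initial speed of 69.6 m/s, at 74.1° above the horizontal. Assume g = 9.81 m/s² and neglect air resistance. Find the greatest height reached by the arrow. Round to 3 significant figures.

Vertical component of launch velocity: v_y = 69.6 sin 74.1° = 66.94 m/s.
At the highest point the vertical velocity is zero, so v_y² = 2 g h_max.
h_max = (66.94)² / (2 × 9.81) = 4481 / 19.62 = 228 m.

228 m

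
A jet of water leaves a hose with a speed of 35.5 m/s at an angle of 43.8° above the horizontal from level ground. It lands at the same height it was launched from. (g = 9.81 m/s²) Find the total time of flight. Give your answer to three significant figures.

5.01 s

Vertical component: v_y = 35.5 sin 43.8° = 24.57 m/s.
For a projectile landing at launch height, time of flight is t = 2 v_y / g = 2 × 24.57 / 9.81 = 5.01 s.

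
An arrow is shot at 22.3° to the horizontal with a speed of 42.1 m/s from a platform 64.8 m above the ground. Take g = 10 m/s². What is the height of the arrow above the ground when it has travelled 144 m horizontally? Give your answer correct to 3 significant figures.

v_x = 42.1 cos 22.3° = 38.95 m/s, v_y0 = 42.1 sin 22.3° = 15.98 m/s.
Time to reach x = 144 m: t = x / v_x = 144 / 38.95 = 3.697 s.
y = 64.8 + v_y0 t − ½ g t² = 64.8 + 15.98×3.697 − 5.000×3.697² = 55.5 m.

55.5 m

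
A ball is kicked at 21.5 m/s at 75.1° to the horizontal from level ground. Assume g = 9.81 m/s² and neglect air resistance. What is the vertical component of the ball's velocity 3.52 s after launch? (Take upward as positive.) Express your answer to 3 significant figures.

Initial vertical component: v_y0 = 21.5 sin 75.1° = 20.78 m/s.
v_y(t) = v_y0 − g t = 20.78 − 9.81 × 3.52 = -13.8 m/s.

-13.8 m/s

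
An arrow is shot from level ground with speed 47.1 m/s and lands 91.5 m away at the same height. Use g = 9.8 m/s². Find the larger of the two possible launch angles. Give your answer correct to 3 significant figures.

78.1°

Level-ground range: R = v₀² sin(2θ)/g ⇒ sin 2θ = R g / v₀² = 91.5×9.8/47.1² = 0.4042.
2θ = arcsin(0.4042) = 23.84° or 180° − 23.84° = 156.16°.
So θ = 11.9° or θ = 78.1°.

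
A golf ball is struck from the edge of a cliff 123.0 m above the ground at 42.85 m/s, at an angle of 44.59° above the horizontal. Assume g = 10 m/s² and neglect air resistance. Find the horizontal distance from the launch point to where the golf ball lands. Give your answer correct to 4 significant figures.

268.8 m

Components: v_x = 42.85 cos 44.59° = 30.516 m/s, v_y = 42.85 sin 44.59° = 30.082 m/s.
Vertical: 0 = 123.0 + 30.082 t − ½(10) t² ⇒ 5.000 t² − 30.082 t − 123.0 = 0.
t = [30.082 + √(904.93 + 2460.0)] / 10.00 = 8.8090 s.
Horizontal: R = v_x · t = 30.516 × 8.8090 = 268.8 m.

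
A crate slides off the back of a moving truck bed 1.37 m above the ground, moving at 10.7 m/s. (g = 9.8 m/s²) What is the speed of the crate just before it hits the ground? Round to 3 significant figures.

Fall time: t = √(2 × 1.37 / 9.8) = 0.5288 s.
At impact: v_x = 10.7 m/s (unchanged), v_y = g t = 9.8 × 0.5288 = 5.182 m/s.
Speed = √(v_x² + v_y²) = √(114.5 + 26.85) = 11.9 m/s.

11.9 m/s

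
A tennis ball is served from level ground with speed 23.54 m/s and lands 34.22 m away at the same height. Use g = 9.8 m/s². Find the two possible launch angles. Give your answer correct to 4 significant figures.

Level-ground range: R = v₀² sin(2θ)/g ⇒ sin 2θ = R g / v₀² = 34.22×9.8/23.54² = 0.6052.
2θ = arcsin(0.6052) = 37.243° or 180° − 37.243° = 142.757°.
So θ = 18.62° or θ = 71.38°.

18.62° and 71.38°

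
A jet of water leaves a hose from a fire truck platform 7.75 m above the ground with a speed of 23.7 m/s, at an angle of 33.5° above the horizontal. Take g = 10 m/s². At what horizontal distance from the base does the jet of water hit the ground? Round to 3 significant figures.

Components: v_x = 23.7 cos 33.5° = 19.76 m/s, v_y = 23.7 sin 33.5° = 13.08 m/s.
Vertical: 0 = 7.75 + 13.08 t − ½(10) t² ⇒ 5.000 t² − 13.08 t − 7.75 = 0.
t = [13.08 + √(171.1 + 155.0)] / 10.00 = 3.114 s.
Horizontal: R = v_x · t = 19.76 × 3.114 = 61.5 m.

61.5 m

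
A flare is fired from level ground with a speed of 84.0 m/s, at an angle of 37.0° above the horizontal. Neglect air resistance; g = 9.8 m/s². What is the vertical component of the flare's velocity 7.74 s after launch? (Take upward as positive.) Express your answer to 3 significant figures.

Initial vertical component: v_y0 = 84.0 sin 37.0° = 50.55 m/s.
v_y(t) = v_y0 − g t = 50.55 − 9.8 × 7.74 = -25.3 m/s.

-25.3 m/s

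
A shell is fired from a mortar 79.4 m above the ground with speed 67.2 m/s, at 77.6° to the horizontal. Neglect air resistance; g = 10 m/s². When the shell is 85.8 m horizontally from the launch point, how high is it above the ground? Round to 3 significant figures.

v_x = 67.2 cos 77.6° = 14.43 m/s, v_y0 = 67.2 sin 77.6° = 65.63 m/s.
Time to reach x = 85.8 m: t = x / v_x = 85.8 / 14.43 = 5.946 s.
y = 79.4 + v_y0 t − ½ g t² = 79.4 + 65.63×5.946 − 5.000×5.946² = 293 m.

293 m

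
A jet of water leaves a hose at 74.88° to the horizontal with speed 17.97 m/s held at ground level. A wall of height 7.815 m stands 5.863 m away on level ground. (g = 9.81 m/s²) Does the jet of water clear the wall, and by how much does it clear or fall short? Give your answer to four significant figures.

Yes — it clears the wall by 6.210 m.

v_x = 17.97 cos 74.88° = 4.6873 m/s; v_y0 = 17.97 sin 74.88° = 17.348 m/s.
Time to reach the wall: t = 5.863 / 4.6873 = 1.2508 s.
Height at that point: y = 17.348×1.2508 − 4.905×1.2508² = 14.025 m.
That is 14.025 − 7.815 = 6.210 m above the top of the wall, so the jet of water clears it.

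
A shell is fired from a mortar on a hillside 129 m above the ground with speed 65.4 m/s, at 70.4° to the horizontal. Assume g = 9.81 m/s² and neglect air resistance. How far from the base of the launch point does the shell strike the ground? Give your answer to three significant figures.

316 m

Components: v_x = 65.4 cos 70.4° = 21.94 m/s, v_y = 65.4 sin 70.4° = 61.61 m/s.
Vertical: 0 = 129 + 61.61 t − ½(9.81) t² ⇒ 4.905 t² − 61.61 t − 129 = 0.
t = [61.61 + √(3796 + 2531)] / 9.810 = 14.39 s.
Horizontal: R = v_x · t = 21.94 × 14.39 = 316 m.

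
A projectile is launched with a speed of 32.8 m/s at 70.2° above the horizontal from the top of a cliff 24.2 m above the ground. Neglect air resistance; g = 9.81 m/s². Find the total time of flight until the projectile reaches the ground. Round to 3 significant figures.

7.00 s

Vertical component: v_y = 32.8 sin 70.2° = 30.86 m/s.
Taking up as positive with launch at y = 24.2 m, landing at y = 0: 0 = 24.2 + 30.86 t − ½(9.81) t².
Solving 4.905 t² − 30.86 t − 24.2 = 0 gives t = [30.86 + √(30.86² + 4·4.905·24.2)] / 9.810 = 7.00 s.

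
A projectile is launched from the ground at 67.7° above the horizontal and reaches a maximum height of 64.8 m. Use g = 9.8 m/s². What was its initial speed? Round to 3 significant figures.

At maximum height v_y = 0, so (v₀ sin θ)² = 2 g H.
v₀ sin 67.7° = √(2 × 9.8 × 64.8) = 35.64 m/s.
v₀ = 35.64 / sin 67.7° = 35.64 / 0.9252 = 38.5 m/s.

38.5 m/s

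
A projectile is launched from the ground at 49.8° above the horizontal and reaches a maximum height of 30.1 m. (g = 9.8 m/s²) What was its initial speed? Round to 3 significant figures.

At maximum height v_y = 0, so (v₀ sin θ)² = 2 g H.
v₀ sin 49.8° = √(2 × 9.8 × 30.1) = 24.29 m/s.
v₀ = 24.29 / sin 49.8° = 24.29 / 0.7638 = 31.8 m/s.

31.8 m/s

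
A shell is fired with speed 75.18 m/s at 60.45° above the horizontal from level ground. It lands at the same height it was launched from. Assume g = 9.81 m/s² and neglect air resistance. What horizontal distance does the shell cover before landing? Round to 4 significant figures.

For level ground, R = v₀² sin(2θ) / g.
sin(2 × 60.45°) = sin 120.90° = 0.8581.
R = (75.18)² × 0.8581 / 9.81 = 494.4 m.

494.4 m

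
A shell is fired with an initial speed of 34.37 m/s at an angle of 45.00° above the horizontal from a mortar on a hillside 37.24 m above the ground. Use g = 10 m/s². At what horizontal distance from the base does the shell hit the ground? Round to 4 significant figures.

Components: v_x = 34.37 cos 45.00° = 24.303 m/s, v_y = 34.37 sin 45.00° = 24.303 m/s.
Vertical: 0 = 37.24 + 24.303 t − ½(10) t² ⇒ 5.000 t² − 24.303 t − 37.24 = 0.
t = [24.303 + √(590.64 + 744.80)] / 10.00 = 6.0847 s.
Horizontal: R = v_x · t = 24.303 × 6.0847 = 147.9 m.

147.9 m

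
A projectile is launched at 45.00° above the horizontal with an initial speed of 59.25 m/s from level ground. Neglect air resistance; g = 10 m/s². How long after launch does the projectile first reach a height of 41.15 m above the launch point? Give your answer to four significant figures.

v_y0 = 59.25 sin 45.00° = 41.896 m/s.
Set y = v_y0 t − ½ g t² = 41.15: 5.000 t² − 41.896 t + 41.15 = 0.
t = [41.896 ± √(1755.3 − 823.00)] / 10 = (41.896 ± 30.534) / 10, giving t = 1.136 s or t = 7.243 s.
The projectile is on the way up at the first time, so t = 1.136 s.

1.136 s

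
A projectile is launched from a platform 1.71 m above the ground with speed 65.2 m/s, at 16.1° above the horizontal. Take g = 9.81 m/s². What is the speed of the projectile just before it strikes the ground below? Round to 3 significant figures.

65.5 m/s

v_x = 65.2 cos 16.1° = 62.64 m/s is unchanged throughout.
For the vertical component, v_y² = v_y0² + 2 g h = (18.08)² + 2×9.81×1.71 = 360.4, so |v_y| = 18.98 m/s.
Impact speed = √(v_x² + v_y²) = √(3924 + 360.4) = 65.5 m/s.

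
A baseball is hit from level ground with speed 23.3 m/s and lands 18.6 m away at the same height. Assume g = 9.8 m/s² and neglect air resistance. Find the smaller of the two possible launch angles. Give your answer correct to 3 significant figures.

9.81°

Level-ground range: R = v₀² sin(2θ)/g ⇒ sin 2θ = R g / v₀² = 18.6×9.8/23.3² = 0.3358.
2θ = arcsin(0.3358) = 19.62° or 180° − 19.62° = 160.38°.
So θ = 9.81° or θ = 80.2°.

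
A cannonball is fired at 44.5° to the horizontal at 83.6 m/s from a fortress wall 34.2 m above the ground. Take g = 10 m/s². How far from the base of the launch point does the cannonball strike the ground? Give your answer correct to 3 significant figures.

Components: v_x = 83.6 cos 44.5° = 59.63 m/s, v_y = 83.6 sin 44.5° = 58.60 m/s.
Vertical: 0 = 34.2 + 58.60 t − ½(10) t² ⇒ 5.000 t² − 58.60 t − 34.2 = 0.
t = [58.60 + √(3434 + 684.0)] / 10.00 = 12.28 s.
Horizontal: R = v_x · t = 59.63 × 12.28 = 732 m.

732 m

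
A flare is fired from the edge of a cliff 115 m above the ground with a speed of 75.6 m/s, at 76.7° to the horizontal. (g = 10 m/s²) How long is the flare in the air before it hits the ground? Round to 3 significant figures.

Vertical component: v_y = 75.6 sin 76.7° = 73.57 m/s.
Taking up as positive with launch at y = 115 m, landing at y = 0: 0 = 115 + 73.57 t − ½(10) t².
Solving 5.000 t² − 73.57 t − 115 = 0 gives t = [73.57 + √(73.57² + 4·5.000·115)] / 10.00 = 16.1 s.

16.1 s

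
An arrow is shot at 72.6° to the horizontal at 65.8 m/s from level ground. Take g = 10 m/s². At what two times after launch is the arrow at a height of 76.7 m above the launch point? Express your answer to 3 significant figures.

v_y0 = 65.8 sin 72.6° = 62.79 m/s.
Set y = v_y0 t − ½ g t² = 76.7: 5.000 t² − 62.79 t + 76.7 = 0.
t = [62.79 ± √(3943 − 1534)] / 10 = (62.79 ± 49.08) / 10, giving t = 1.37 s or t = 11.2 s.
So the arrow is at 76.7 m at t = 1.37 s (rising) and t = 11.2 s (falling).

1.37 s and 11.2 s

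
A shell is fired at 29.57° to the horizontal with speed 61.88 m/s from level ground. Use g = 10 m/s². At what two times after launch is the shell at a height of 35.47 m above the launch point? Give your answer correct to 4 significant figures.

v_y0 = 61.88 sin 29.57° = 30.537 m/s.
Set y = v_y0 t − ½ g t² = 35.47: 5.000 t² − 30.537 t + 35.47 = 0.
t = [30.537 ± √(932.51 − 709.40)] / 10 = (30.537 ± 14.937) / 10, giving t = 1.560 s or t = 4.547 s.
So the shell is at 35.47 m at t = 1.560 s (rising) and t = 4.547 s (falling).

1.560 s and 4.547 s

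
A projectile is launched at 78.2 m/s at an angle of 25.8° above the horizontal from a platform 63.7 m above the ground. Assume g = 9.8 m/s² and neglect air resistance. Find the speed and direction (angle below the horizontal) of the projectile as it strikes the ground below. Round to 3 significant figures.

v_x = 78.2 cos 25.8° = 70.40 m/s (constant).
|v_y| at impact = √((34.04)² + 2×9.8×63.7) = 49.06 m/s.
Speed = √(70.40² + 49.06²) = 85.8 m/s; angle = arctan(49.06/70.40) = 34.9° below horizontal.

85.8 m/s at 34.9° below the horizontal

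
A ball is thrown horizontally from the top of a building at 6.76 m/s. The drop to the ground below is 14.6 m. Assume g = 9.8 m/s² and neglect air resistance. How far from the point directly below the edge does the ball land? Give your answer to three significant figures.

Initial vertical velocity is zero, so the fall time comes from h = ½ g t²: t = √(2 × 14.6 / 9.8) = 1.726 s.
Horizontal motion is uniform at 6.76 m/s, so x = 6.76 × 1.726 = 11.7 m.

11.7 m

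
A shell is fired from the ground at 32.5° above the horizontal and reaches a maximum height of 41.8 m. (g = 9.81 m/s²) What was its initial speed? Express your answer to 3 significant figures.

At maximum height v_y = 0, so (v₀ sin θ)² = 2 g H.
v₀ sin 32.5° = √(2 × 9.81 × 41.8) = 28.64 m/s.
v₀ = 28.64 / sin 32.5° = 28.64 / 0.5373 = 53.3 m/s.

53.3 m/s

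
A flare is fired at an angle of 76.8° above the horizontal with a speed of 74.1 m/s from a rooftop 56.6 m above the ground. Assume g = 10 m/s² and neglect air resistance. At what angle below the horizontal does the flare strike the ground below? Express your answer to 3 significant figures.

v_x = 74.1 cos 76.8° = 16.92 m/s.
At impact |v_y| = √(v_y0² + 2 g h) = √(72.14² + 2×10×56.6) = 79.60 m/s.
Angle below horizontal = arctan(|v_y| / v_x) = arctan(79.60 / 16.92) = 78.0°.

78.0°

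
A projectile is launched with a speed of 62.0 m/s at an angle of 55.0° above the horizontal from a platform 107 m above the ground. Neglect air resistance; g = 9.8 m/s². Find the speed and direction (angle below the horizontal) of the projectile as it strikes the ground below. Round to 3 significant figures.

v_x = 62.0 cos 55.0° = 35.56 m/s (constant).
|v_y| at impact = √((50.79)² + 2×9.8×107) = 68.39 m/s.
Speed = √(35.56² + 68.39²) = 77.1 m/s; angle = arctan(68.39/35.56) = 62.5° below horizontal.

77.1 m/s at 62.5° below the horizontal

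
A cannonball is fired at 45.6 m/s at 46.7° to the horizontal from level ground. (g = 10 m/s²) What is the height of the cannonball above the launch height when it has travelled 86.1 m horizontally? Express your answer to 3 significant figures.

53.5 m

v_x = 45.6 cos 46.7° = 31.27 m/s, v_y0 = 45.6 sin 46.7° = 33.19 m/s.
Time to reach x = 86.1 m: t = x / v_x = 86.1 / 31.27 = 2.753 s.
y = v_y0 t − ½ g t² = 33.19×2.753 − 5.000×2.753² = 53.5 m.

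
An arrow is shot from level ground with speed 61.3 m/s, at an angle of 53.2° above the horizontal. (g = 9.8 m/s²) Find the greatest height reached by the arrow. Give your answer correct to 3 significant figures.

Vertical component of launch velocity: v_y = 61.3 sin 53.2° = 49.08 m/s.
At the highest point the vertical velocity is zero, so v_y² = 2 g h_max.
h_max = (49.08)² / (2 × 9.8) = 2409 / 19.60 = 123 m.

123 m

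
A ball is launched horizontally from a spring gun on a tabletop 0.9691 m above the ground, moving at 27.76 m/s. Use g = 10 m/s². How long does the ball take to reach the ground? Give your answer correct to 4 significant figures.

The horizontal speed doesn't affect the fall. With v_y0 = 0, h = ½ g t².
t = √(2 × 0.9691 / 10) = √0.19382 = 0.4402 s.

0.4402 s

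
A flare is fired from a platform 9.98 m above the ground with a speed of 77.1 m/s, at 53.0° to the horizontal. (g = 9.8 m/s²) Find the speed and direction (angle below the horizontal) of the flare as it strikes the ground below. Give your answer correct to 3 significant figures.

v_x = 77.1 cos 53.0° = 46.40 m/s (constant).
|v_y| at impact = √((61.57)² + 2×9.8×9.98) = 63.14 m/s.
Speed = √(46.40² + 63.14²) = 78.4 m/s; angle = arctan(63.14/46.40) = 53.7° below horizontal.

78.4 m/s at 53.7° below the horizontal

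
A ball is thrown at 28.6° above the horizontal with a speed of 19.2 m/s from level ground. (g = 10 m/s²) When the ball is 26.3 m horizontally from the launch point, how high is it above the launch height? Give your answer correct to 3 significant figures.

v_x = 19.2 cos 28.6° = 16.86 m/s, v_y0 = 19.2 sin 28.6° = 9.191 m/s.
Time to reach x = 26.3 m: t = x / v_x = 26.3 / 16.86 = 1.560 s.
y = v_y0 t − ½ g t² = 9.191×1.560 − 5.000×1.560² = 2.17 m.

2.17 m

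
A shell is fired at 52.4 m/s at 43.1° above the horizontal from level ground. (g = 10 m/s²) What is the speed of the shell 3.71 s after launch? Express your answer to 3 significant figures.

v_x = 52.4 cos 43.1° = 38.26 m/s (constant).
v_y(t) = 52.4 sin 43.1° − g t = 35.80 − 10 × 3.71 = -1.300 m/s.
Speed = √(v_x² + v_y²) = √(1464 + 1.690) = 38.3 m/s.

38.3 m/s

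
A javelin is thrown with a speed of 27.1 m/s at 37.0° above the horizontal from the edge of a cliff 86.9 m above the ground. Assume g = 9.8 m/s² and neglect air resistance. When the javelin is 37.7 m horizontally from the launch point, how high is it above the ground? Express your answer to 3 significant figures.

100 m

v_x = 27.1 cos 37.0° = 21.64 m/s, v_y0 = 27.1 sin 37.0° = 16.31 m/s.
Time to reach x = 37.7 m: t = x / v_x = 37.7 / 21.64 = 1.742 s.
y = 86.9 + v_y0 t − ½ g t² = 86.9 + 16.31×1.742 − 4.900×1.742² = 100 m.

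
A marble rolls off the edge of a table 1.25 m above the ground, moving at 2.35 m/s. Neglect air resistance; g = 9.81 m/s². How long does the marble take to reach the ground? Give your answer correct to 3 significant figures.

The horizontal speed doesn't affect the fall. With v_y0 = 0, h = ½ g t².
t = √(2 × 1.25 / 9.81) = √0.2548 = 0.505 s.

0.505 s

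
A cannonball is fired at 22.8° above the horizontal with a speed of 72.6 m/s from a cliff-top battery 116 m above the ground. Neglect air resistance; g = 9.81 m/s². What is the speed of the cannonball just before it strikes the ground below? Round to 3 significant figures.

v_x = 72.6 cos 22.8° = 66.93 m/s is unchanged throughout.
For the vertical component, v_y² = v_y0² + 2 g h = (28.13)² + 2×9.81×116 = 3067, so |v_y| = 55.38 m/s.
Impact speed = √(v_x² + v_y²) = √(4480 + 3067) = 86.9 m/s.

86.9 m/s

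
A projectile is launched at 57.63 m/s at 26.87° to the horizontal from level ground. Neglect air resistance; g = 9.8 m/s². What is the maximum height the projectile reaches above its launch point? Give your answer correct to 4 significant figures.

Vertical component of launch velocity: v_y = 57.63 sin 26.87° = 26.047 m/s.
At the highest point the vertical velocity is zero, so v_y² = 2 g h_max.
h_max = (26.047)² / (2 × 9.8) = 678.45 / 19.60 = 34.61 m.

34.61 m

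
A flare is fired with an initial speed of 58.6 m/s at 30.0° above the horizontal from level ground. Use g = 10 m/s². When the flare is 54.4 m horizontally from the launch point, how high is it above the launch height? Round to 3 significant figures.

v_x = 58.6 cos 30.0° = 50.75 m/s, v_y0 = 58.6 sin 30.0° = 29.30 m/s.
Time to reach x = 54.4 m: t = x / v_x = 54.4 / 50.75 = 1.072 s.
y = v_y0 t − ½ g t² = 29.30×1.072 − 5.000×1.072² = 25.7 m.

25.7 m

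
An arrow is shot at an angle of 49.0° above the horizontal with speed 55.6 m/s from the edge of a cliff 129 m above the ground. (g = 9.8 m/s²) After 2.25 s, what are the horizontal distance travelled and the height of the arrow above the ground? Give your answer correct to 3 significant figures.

v_x = 55.6 cos 49.0° = 36.48 m/s; v_y0 = 55.6 sin 49.0° = 41.96 m/s.
x = v_x t = 36.48 × 2.25 = 82.1 m.
y = 129 + v_y0 t − ½ g t² = 199 m.

x = 82.1 m, y = 199 m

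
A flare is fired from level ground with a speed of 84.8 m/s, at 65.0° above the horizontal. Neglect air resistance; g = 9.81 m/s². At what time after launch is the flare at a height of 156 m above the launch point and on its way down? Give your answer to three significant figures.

13.3 s

v_y0 = 84.8 sin 65.0° = 76.85 m/s.
Set y = v_y0 t − ½ g t² = 156: 4.905 t² − 76.85 t + 156 = 0.
t = [76.85 ± √(5906 − 3061)] / 9.81 = (76.85 ± 53.34) / 9.81, giving t = 2.40 s or t = 13.3 s.
On the way down corresponds to the larger root: t = 13.3 s.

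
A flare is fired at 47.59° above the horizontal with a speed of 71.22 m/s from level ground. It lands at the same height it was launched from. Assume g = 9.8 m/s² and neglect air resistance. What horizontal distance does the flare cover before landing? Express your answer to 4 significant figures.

515.5 m

For level ground, R = v₀² sin(2θ) / g.
sin(2 × 47.59°) = sin 95.180° = 0.9959.
R = (71.22)² × 0.9959 / 9.8 = 515.5 m.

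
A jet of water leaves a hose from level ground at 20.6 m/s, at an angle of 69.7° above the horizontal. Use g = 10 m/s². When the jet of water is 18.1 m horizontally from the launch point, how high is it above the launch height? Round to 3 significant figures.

16.9 m

v_x = 20.6 cos 69.7° = 7.147 m/s, v_y0 = 20.6 sin 69.7° = 19.32 m/s.
Time to reach x = 18.1 m: t = x / v_x = 18.1 / 7.147 = 2.533 s.
y = v_y0 t − ½ g t² = 19.32×2.533 − 5.000×2.533² = 16.9 m.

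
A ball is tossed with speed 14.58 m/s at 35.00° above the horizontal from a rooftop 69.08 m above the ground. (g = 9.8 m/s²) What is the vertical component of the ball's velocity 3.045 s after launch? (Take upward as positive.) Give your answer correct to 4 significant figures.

Initial vertical component: v_y0 = 14.58 sin 35.00° = 8.3627 m/s.
v_y(t) = v_y0 − g t = 8.3627 − 9.8 × 3.045 = -21.48 m/s.

-21.48 m/s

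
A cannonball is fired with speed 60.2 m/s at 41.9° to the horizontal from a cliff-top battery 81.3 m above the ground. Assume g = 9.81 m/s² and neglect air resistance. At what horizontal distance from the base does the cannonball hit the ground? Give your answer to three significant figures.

Components: v_x = 60.2 cos 41.9° = 44.81 m/s, v_y = 60.2 sin 41.9° = 40.20 m/s.
Vertical: 0 = 81.3 + 40.20 t − ½(9.81) t² ⇒ 4.905 t² − 40.20 t − 81.3 = 0.
t = [40.20 + √(1616 + 1595)] / 9.810 = 9.874 s.
Horizontal: R = v_x · t = 44.81 × 9.874 = 442 m.

442 m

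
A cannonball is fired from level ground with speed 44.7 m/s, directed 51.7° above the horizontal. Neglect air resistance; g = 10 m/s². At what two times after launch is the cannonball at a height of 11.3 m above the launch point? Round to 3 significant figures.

0.338 s and 6.68 s

v_y0 = 44.7 sin 51.7° = 35.08 m/s.
Set y = v_y0 t − ½ g t² = 11.3: 5.000 t² − 35.08 t + 11.3 = 0.
t = [35.08 ± √(1231 − 226.0)] / 10 = (35.08 ± 31.70) / 10, giving t = 0.338 s or t = 6.68 s.
So the cannonball is at 11.3 m at t = 0.338 s (rising) and t = 6.68 s (falling).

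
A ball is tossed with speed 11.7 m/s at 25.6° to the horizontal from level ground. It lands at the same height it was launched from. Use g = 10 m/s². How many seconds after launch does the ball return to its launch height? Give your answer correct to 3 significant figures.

Vertical component: v_y = 11.7 sin 25.6° = 5.055 m/s.
For a projectile landing at launch height, time of flight is t = 2 v_y / g = 2 × 5.055 / 10 = 1.01 s.

1.01 s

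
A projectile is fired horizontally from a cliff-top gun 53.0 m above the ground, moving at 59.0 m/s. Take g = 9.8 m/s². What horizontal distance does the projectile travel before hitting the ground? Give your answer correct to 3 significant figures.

Initial vertical velocity is zero, so the fall time comes from h = ½ g t²: t = √(2 × 53.0 / 9.8) = 3.289 s.
Horizontal motion is uniform at 59.0 m/s, so x = 59.0 × 3.289 = 194 m.

194 m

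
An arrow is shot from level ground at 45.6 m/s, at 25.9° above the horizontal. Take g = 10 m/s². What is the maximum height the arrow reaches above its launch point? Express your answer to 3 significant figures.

Vertical component of launch velocity: v_y = 45.6 sin 25.9° = 19.92 m/s.
At the highest point the vertical velocity is zero, so v_y² = 2 g h_max.
h_max = (19.92)² / (2 × 10) = 396.8 / 20.00 = 19.8 m.

19.8 m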